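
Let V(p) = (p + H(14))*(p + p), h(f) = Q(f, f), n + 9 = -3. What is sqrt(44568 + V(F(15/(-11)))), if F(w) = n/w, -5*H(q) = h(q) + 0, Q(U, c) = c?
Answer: 2*sqrt(279210)/5 ≈ 211.36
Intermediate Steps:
n = -12 (n = -9 - 3 = -12)
h(f) = f
H(q) = -q/5 (H(q) = -(q + 0)/5 = -q/5)
F(w) = -12/w
V(p) = 2*p*(-14/5 + p) (V(p) = (p - 1/5*14)*(p + p) = (p - 14/5)*(2*p) = (-14/5 + p)*(2*p) = 2*p*(-14/5 + p))
sqrt(44568 + V(F(15/(-11)))) = sqrt(44568 + 2*(-12/(15/(-11)))*(-14 + 5*(-12/(15/(-11))))/5) = sqrt(44568 + 2*(-12/(15*(-1/11)))*(-14 + 5*(-12/(15*(-1/11))))/5) = sqrt(44568 + 2*(-12/(-15/11))*(-14 + 5*(-12/(-15/11)))/5) = sqrt(44568 + 2*(-12*(-11/15))*(-14 + 5*(-12*(-11/15)))/5) = sqrt(44568 + (2/5)*(44/5)*(-14 + 5*(44/5))) = sqrt(44568 + (2/5)*(44/5)*(-14 + 44)) = sqrt(44568 + (2/5)*(44/5)*30) = sqrt(44568 + 528/5) = sqrt(223368/5) = 2*sqrt(279210)/5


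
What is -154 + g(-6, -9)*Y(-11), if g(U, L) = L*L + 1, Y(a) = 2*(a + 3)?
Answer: -1466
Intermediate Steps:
Y(a) = 6 + 2*a (Y(a) = 2*(3 + a) = 6 + 2*a)
g(U, L) = 1 + L² (g(U, L) = L² + 1 = 1 + L²)
-154 + g(-6, -9)*Y(-11) = -154 + (1 + (-9)²)*(6 + 2*(-11)) = -154 + (1 + 81)*(6 - 22) = -154 + 82*(-16) = -154 - 1312 = -1466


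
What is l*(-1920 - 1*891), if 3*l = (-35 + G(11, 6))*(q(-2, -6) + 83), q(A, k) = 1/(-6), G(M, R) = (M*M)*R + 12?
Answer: -327379367/6 ≈ -5.4563e+7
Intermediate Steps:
G(M, R) = 12 + R*M² (G(M, R) = M²*R + 12 = R*M² + 12 = 12 + R*M²)
q(A, k) = -⅙
l = 349391/18 (l = ((-35 + (12 + 6*11²))*(-⅙ + 83))/3 = ((-35 + (12 + 6*121))*(497/6))/3 = ((-35 + (12 + 726))*(497/6))/3 = ((-35 + 738)*(497/6))/3 = (703*(497/6))/3 = (⅓)*(349391/6) = 349391/18 ≈ 19411.)
l*(-1920 - 1*891) = 349391*(-1920 - 1*891)/18 = 349391*(-1920 - 891)/18 = (349391/18)*(-2811) = -327379367/6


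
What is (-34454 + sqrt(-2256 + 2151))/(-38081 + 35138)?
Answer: 34454/2943 - I*sqrt(105)/2943 ≈ 11.707 - 0.0034818*I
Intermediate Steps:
(-34454 + sqrt(-2256 + 2151))/(-38081 + 35138) = (-34454 + sqrt(-105))/(-2943) = (-34454 + I*sqrt(105))*(-1/2943) = 34454/2943 - I*sqrt(105)/2943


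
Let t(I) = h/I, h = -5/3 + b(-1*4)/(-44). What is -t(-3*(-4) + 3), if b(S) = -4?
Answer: 52/495 ≈ 0.10505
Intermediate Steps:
h = -52/33 (h = -5/3 - 4/(-44) = -5*⅓ - 4*(-1/44) = -5/3 + 1/11 = -52/33 ≈ -1.5758)
t(I) = -52/(33*I)
-t(-3*(-4) + 3) = -(-52)/(33*(-3*(-4) + 3)) = -(-52)/(33*(12 + 3)) = -(-52)/(33*15) = -1*(-52/495) = 52/495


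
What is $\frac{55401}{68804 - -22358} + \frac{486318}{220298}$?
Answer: $\frac{28269225507}{10041403138} \approx 2.8153$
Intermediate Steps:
$\frac{55401}{68804 - -22358} + \frac{486318}{220298} = \frac{55401}{68804 + 22358} + 486318 \cdot \frac{1}{220298} = \frac{55401}{91162} + \frac{243159}{110149} = \frac{28269225507}{10041403138}$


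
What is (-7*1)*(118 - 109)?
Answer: -63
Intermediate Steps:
(-7*1)*(118 - 109) = -7*9 = -63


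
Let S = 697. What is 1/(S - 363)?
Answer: 1/334 ≈ 0.0029940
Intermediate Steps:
1/(S - 363) = 1/(697 - 363) = 1/334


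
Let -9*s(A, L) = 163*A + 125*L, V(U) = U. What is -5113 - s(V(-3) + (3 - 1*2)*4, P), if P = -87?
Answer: -56729/9 ≈ -6303.2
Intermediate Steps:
s(A, L) = -163*A/9 - 125*L/9 (s(A, L) = -(163*A + 125*L)/9 = -(125*L + 163*A)/9 = -163*A/9 - 125*L/9)
-5113 - s(V(-3) + (3 - 1*2)*4, P) = -5113 - (-163*(-3 + (3 - 1*2)*4)/9 - 125/9*(-87)) = -5113 - (-163*(-3 + (3 - 2)*4)/9 + 3625/3) = -5113 - (-163*(-3 + 1*4)/9 + 3625/3) = -5113 - (-163*(-3 + 4)/9 + 3625/3) = -5113 - (-163/9*1 + 3625/3) = -5113 - (-163/9 + 3625/3) = -5113 - 1*10712/9 = -5113 - 10712/9 = -56729/9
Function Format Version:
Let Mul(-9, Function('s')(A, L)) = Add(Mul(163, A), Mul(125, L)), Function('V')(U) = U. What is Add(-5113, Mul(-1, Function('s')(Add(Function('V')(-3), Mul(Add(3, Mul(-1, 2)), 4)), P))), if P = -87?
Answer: Rational(-56729, 9) ≈ -6303.2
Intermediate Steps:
Function('s')(A, L) = Add(Mul(Rational(-163, 9), A), Mul(Rational(-125, 9), L)) (Function('s')(A, L) = Mul(Rational(-1, 9), Add(Mul(163, A), Mul(125, L))) = Mul(Rational(-1, 9), Add(Mul(125, L), Mul(163, A))) = Add(Mul(Rational(-163, 9), A), Mul(Rational(-125, 9), L)))
Add(-5113, Mul(-1, Function('s')(Add(Function('V')(-3), Mul(Add(3, Mul(-1, 2)), 4)), P))) = Add(-5113, Mul(-1, Add(Mul(Rational(-163, 9), Add(-3, Mul(Add(3, Mul(-1, 2)), 4))), Mul(Rational(-125, 9), -87)))) = Add(-5113, Mul(-1, Add(Mul(Rational(-163, 9), Add(-3, Mul(Add(3, -2), 4))), Rational(3625, 3)))) = Add(-5113, Mul(-1, Add(Mul(Rational(-163, 9), Add(-3, Mul(1, 4))), Rational(3625, 3)))) = Add(-5113, Mul(-1, Add(Mul(Rational(-163, 9), Add(-3, 4)), Rational(3625, 3)))) = Add(-5113, Mul(-1, Add(Mul(Rational(-163, 9), 1), Rational(3625, 3)))) = Add(-5113, Mul(-1, Add(Rational(-163, 9), Rational(3625, 3)))) = Add(-5113, Mul(-1, Rational(10712, 9))) = Add(-5113, Rational(-10712, 9)) = Rational(-56729, 9)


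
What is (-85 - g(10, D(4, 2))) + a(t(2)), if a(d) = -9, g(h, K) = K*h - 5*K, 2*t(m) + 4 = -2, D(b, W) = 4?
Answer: -114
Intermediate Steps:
t(m) = -3 (t(m) = -2 + (½)*(-2) = -2 - 1 = -3)
g(h, K) = -5*K + K*h
(-85 - g(10, D(4, 2))) + a(t(2)) = (-85 - 4*(-5 + 10)) - 9 = (-85 - 4*5) - 9 = (-85 - 1*20) - 9 = (-85 - 20) - 9 = -105 - 9 = -114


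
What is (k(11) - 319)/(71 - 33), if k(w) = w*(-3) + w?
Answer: -341/38 ≈ -8.9737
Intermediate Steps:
k(w) = -2*w (k(w) = -3*w + w = -2*w)
(k(11) - 319)/(71 - 33) = (-2*11 - 319)/(71 - 33) = (-22 - 319)/38 = -341*1/38 = -341/38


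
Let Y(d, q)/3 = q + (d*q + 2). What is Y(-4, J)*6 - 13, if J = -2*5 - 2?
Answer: 671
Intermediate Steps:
J = -12 (J = -10 - 2 = -12)
Y(d, q) = 6 + 3*q + 3*d*q (Y(d, q) = 3*(q + (d*q + 2)) = 3*(q + (2 + d*q)) = 3*(2 + q + d*q) = 6 + 3*q + 3*d*q)
Y(-4, J)*6 - 13 = (6 + 3*(-12) + 3*(-4)*(-12))*6 - 13 = (6 - 36 + 144)*6 - 13 = 114*6 - 13 = 684 - 13 = 671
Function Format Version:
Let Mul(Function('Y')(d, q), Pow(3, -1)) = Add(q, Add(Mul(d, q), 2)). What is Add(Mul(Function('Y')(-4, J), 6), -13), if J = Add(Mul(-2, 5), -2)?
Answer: 671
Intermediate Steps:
J = -12 (J = Add(-10, -2) = -12)
Function('Y')(d, q) = Add(6, Mul(3, q), Mul(3, d, q)) (Function('Y')(d, q) = Mul(3, Add(q, Add(Mul(d, q), 2))) = Mul(3, Add(q, Add(2, Mul(d, q)))) = Mul(3, Add(2, q, Mul(d, q))) = Add(6, Mul(3, q), Mul(3, d, q)))
Add(Mul(Function('Y')(-4, J), 6), -13) = Add(Mul(Add(6, Mul(3, -12), Mul(3, -4, -12)), 6), -13) = Add(Mul(Add(6, -36, 144), 6), -13) = Add(Mul(114, 6), -13) = Add(684, -13) = 671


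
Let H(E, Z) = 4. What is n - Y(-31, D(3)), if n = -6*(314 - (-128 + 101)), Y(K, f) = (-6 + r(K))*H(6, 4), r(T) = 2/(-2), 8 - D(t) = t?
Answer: -2018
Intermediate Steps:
D(t) = 8 - t
r(T) = -1 (r(T) = 2*(-1/2) = -1)
Y(K, f) = -28 (Y(K, f) = (-6 - 1)*4 = -7*4 = -28)
n = -2046 (n = -6*(314 - 1*(-27)) = -6*(314 + 27) = -6*341 = -2046)
n - Y(-31, D(3)) = -2046 - 1*(-28) = -2046 + 28 = -2018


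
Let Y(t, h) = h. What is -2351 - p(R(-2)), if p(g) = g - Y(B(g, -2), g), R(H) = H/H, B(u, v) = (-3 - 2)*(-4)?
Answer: -2351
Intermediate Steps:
B(u, v) = 20 (B(u, v) = -5*(-4) = 20)
R(H) = 1
p(g) = 0 (p(g) = g - g = 0)
-2351 - p(R(-2)) = -2351 - 1*0 = -2351 + 0 = -2351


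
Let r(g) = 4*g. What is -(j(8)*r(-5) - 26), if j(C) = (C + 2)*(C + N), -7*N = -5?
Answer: 12382/7 ≈ 1768.9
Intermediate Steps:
N = 5/7 (N = -1/7*(-5) = 5/7 ≈ 0.71429)
j(C) = (2 + C)*(5/7 + C) (j(C) = (C + 2)*(C + 5/7) = (2 + C)*(5/7 + C))
-(j(8)*r(-5) - 26) = -((10/7 + 8**2 + (19/7)*8)*(4*(-5)) - 26) = -((10/7 + 64 + 152/7)*(-20) - 26) = -((610/7)*(-20) - 26) = -(-12200/7 - 26) = -1*(-12382/7) = 12382/7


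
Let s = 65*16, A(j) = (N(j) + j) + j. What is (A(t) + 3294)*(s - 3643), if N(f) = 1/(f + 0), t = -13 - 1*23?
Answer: -301924573/36 ≈ -8.3868e+6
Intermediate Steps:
t = -36 (t = -13 - 23 = -36)
N(f) = 1/f
A(j) = 1/j + 2*j (A(j) = (1/j + j) + j = (j + 1/j) + j = 1/j + 2*j)
s = 1040
(A(t) + 3294)*(s - 3643) = ((1/(-36) + 2*(-36)) + 3294)*(1040 - 3643) = ((-1/36 - 72) + 3294)*(-2603) = (-2593/36 + 3294)*(-2603) = (115991/36)*(-2603) = -301924573/36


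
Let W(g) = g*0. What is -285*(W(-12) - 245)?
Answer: 69825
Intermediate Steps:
W(g) = 0
-285*(W(-12) - 245) = -285*(0 - 245) = -285*(-245) = 69825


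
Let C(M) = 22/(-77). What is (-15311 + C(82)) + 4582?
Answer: -75105/7 ≈ -10729.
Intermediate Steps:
C(M) = -2/7 (C(M) = 22*(-1/77) = -2/7)
(-15311 + C(82)) + 4582 = (-15311 - 2/7) + 4582 = -107179/7 + 4582 = -75105/7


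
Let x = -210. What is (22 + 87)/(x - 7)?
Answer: -109/217 ≈ -0.50230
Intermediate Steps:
(22 + 87)/(x - 7) = (22 + 87)/(-210 - 7) = 109/(-217) = 109*(-1/217) = -109/217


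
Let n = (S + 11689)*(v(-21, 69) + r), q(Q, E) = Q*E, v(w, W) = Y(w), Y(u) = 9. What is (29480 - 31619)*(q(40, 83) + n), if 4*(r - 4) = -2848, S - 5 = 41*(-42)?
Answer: 14902644012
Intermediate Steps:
v(w, W) = 9
S = -1717 (S = 5 + 41*(-42) = 5 - 1722 = -1717)
r = -708 (r = 4 + (¼)*(-2848) = 4 - 712 = -708)
q(Q, E) = E*Q
n = -6970428 (n = (-1717 + 11689)*(9 - 708) = 9972*(-699) = -6970428)
(29480 - 31619)*(q(40, 83) + n) = (29480 - 31619)*(83*40 - 6970428) = -2139*(3320 - 6970428) = -2139*(-6967108) = 14902644012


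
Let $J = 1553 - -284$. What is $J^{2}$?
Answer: $3374569$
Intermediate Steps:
$J = 1837$ ($J = 1553 + 284 = 1837$)
$J^{2} = 1837^{2} = 3374569$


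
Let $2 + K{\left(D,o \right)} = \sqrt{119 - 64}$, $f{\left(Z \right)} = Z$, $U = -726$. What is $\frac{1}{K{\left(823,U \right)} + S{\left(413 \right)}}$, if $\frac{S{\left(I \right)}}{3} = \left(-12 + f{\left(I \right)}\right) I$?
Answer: $\frac{45167}{22440636774} - \frac{\sqrt{55}}{246847004514} \approx 2.0127 \cdot 10^{-6}$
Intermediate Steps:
$K{\left(D,o \right)} = -2 + \sqrt{55}$ ($K{\left(D,o \right)} = -2 + \sqrt{119 - 64} = -2 + \sqrt{55}$)
$S{\left(I \right)} = 3 I \left(-12 + I\right)$ ($S{\left(I \right)} = 3 \left(-12 + I\right) I = 3 I \left(-12 + I\right)$)
$\frac{1}{K{\left(823,U \right)} + S{\left(413 \right)}} = \frac{1}{\left(-2 + \sqrt{55}\right) + 3 \cdot 413 \left(-12 + 413\right)} = \frac{1}{\left(-2 + \sqrt{55}\right) + 3 \cdot 413 \cdot 401} = \frac{1}{\left(-2 + \sqrt{55}\right) + 496839} = \frac{1}{496837 + \sqrt{55}}$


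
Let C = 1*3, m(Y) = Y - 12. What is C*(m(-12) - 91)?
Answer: -345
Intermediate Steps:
m(Y) = -12 + Y
C = 3
C*(m(-12) - 91) = 3*((-12 - 12) - 91) = 3*(-24 - 91) = 3*(-115) = -345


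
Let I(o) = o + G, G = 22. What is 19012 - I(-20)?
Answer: 19010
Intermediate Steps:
I(o) = 22 + o (I(o) = o + 22 = 22 + o)
19012 - I(-20) = 19012 - (22 - 20) = 19012 - 1*2 = 19012 - 2 = 19010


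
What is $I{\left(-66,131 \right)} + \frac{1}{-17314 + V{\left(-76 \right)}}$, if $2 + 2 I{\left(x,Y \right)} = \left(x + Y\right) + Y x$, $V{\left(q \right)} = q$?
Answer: $- \frac{37314593}{8695} \approx -4291.5$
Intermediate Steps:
$I{\left(x,Y \right)} = -1 + \frac{Y}{2} + \frac{x}{2} + \frac{Y x}{2}$ ($I{\left(x,Y \right)} = -1 + \frac{\left(x + Y\right) + Y x}{2} = -1 + \frac{\left(Y + x\right) + Y x}{2} = -1 + \frac{Y + x + Y x}{2} = -1 + \left(\frac{Y}{2} + \frac{x}{2} + \frac{Y x}{2}\right) = -1 + \frac{Y}{2} + \frac{x}{2} + \frac{Y x}{2}$)
$I{\left(-66,131 \right)} + \frac{1}{-17314 + V{\left(-76 \right)}} = \left(-1 + \frac{1}{2} \cdot 131 + \frac{1}{2} \left(-66\right) + \frac{1}{2} \cdot 131 \left(-66\right)\right) + \frac{1}{-17314 - 76} = \left(-1 + \frac{131}{2} - 33 - 4323\right) + \frac{1}{-17390} = - \frac{8583}{2} - \frac{1}{17390} = - \frac{37314593}{8695}$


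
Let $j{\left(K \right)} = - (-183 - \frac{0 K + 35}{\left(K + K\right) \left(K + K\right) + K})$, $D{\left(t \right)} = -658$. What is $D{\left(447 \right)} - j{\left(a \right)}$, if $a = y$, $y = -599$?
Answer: $- \frac{241300568}{286921} \approx -841.0$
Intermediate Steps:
$a = -599$
$j{\left(K \right)} = 183 + \frac{35}{K + 4 K^{2}}$ ($j{\left(K \right)} = - (-183 - \frac{0 + 35}{2 K 2 K + K}) = - (-183 - \frac{35}{4 K^{2} + K}) = - (-183 - \frac{35}{K + 4 K^{2}}) = 183 + \frac{35}{K + 4 K^{2}}$)
$D{\left(447 \right)} - j{\left(a \right)} = -658 - \frac{35 + 183 \left(-599\right) + 732 \left(-599\right)^{2}}{\left(-599\right) \left(1 + 4 \left(-599\right)\right)} = -658 - - \frac{35 - 109617 + 732 \cdot 358801}{599 \left(1 - 2396\right)} = -658 - - \frac{35 - 109617 + 262642332}{599 \left(-2395\right)} = -658 - \left(- \frac{1}{599}\right) \left(- \frac{1}{2395}\right) 262532750 = -658 - \frac{52506550}{286921} = - \frac{241300568}{286921}$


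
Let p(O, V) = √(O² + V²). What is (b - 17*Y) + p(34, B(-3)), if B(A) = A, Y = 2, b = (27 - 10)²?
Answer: 255 + √1165 ≈ 289.13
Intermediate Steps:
b = 289 (b = 17² = 289)
(b - 17*Y) + p(34, B(-3)) = (289 - 17*2) + √(34² + (-3)²) = (289 - 34) + √(1156 + 9) = 255 + √1165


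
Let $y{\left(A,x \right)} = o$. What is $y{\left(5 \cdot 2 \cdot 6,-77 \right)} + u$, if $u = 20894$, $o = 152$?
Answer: $21046$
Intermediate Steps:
$y{\left(A,x \right)} = 152$
$y{\left(5 \cdot 2 \cdot 6,-77 \right)} + u = 152 + 20894 = 21046$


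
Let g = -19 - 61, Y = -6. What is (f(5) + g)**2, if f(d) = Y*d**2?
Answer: 52900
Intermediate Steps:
g = -80
f(d) = -6*d**2
(f(5) + g)**2 = (-6*5**2 - 80)**2 = (-6*25 - 80)**2 = (-150 - 80)**2 = (-230)**2 = 52900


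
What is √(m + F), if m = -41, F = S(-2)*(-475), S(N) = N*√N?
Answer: √(-41 + 950*I*√2) ≈ 25.526 + 26.317*I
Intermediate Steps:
S(N) = N^(3/2)
F = 950*I*√2 (F = (-2)^(3/2)*(-475) = -2*I*√2*(-475) = 950*I*√2 ≈ 1343.5*I)
√(m + F) = √(-41 + 950*I*√2)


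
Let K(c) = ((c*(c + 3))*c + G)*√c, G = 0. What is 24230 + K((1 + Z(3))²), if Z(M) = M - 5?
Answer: 24234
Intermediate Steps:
Z(M) = -5 + M
K(c) = c^(5/2)*(3 + c) (K(c) = ((c*(c + 3))*c + 0)*√c = ((c*(3 + c))*c + 0)*√c = (c²*(3 + c) + 0)*√c = (c²*(3 + c))*√c = c^(5/2)*(3 + c))
24230 + K((1 + Z(3))²) = 24230 + ((1 + (-5 + 3))²)^(5/2)*(3 + (1 + (-5 + 3))²) = 24230 + ((1 - 2)²)^(5/2)*(3 + (1 - 2)²) = 24230 + ((-1)²)^(5/2)*(3 + (-1)²) = 24230 + 1^(5/2)*(3 + 1) = 24230 + 1*4 = 24230 + 4 = 24234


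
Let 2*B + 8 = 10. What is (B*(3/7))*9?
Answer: 27/7 ≈ 3.8571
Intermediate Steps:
B = 1 (B = -4 + (½)*10 = -4 + 5 = 1)
(B*(3/7))*9 = (1*(3/7))*9 = (3/7)*9 = 27/7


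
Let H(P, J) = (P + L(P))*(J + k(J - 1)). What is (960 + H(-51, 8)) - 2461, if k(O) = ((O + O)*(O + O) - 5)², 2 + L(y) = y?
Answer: -3796357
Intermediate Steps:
L(y) = -2 + y
k(O) = (-5 + 4*O²)² (k(O) = ((2*O)*(2*O) - 5)² = (4*O² - 5)² = (-5 + 4*O²)²)
H(P, J) = (-2 + 2*P)*(J + (-5 + 4*(-1 + J)²)²) (H(P, J) = (P + (-2 + P))*(J + (-5 + 4*(J - 1)²)²) = (-2 + 2*P)*(J + (-5 + 4*(-1 + J)²)²))
(960 + H(-51, 8)) - 2461 = (960 + (8*(-51) + 8*(-2 - 51) - 51*(-5 + 4*(-1 + 8)²)² + (-5 + 4*(-1 + 8)²)²*(-2 - 51))) - 2461 = (960 + (-408 + 8*(-53) - 51*(-5 + 4*7²)² + (-5 + 4*7²)²*(-53))) - 2461 = (960 + (-408 - 424 - 51*(-5 + 4*49)² + (-5 + 4*49)²*(-53))) - 2461 = (960 + (-408 - 424 - 51*(-5 + 196)² + (-5 + 196)²*(-53))) - 2461 = (960 + (-408 - 424 - 51*191² + 191²*(-53))) - 2461 = (960 + (-408 - 424 - 51*36481 + 36481*(-53))) - 2461 = (960 + (-408 - 424 - 1860531 - 1933493)) - 2461 = (960 - 3794856) - 2461 = -3793896 - 2461 = -3796357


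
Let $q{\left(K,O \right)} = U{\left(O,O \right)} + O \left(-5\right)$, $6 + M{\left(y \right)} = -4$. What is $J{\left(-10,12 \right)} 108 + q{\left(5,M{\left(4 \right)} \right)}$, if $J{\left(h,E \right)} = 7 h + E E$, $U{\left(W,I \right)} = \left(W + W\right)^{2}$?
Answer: $8442$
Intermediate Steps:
$U{\left(W,I \right)} = 4 W^{2}$ ($U{\left(W,I \right)} = \left(2 W\right)^{2} = 4 W^{2}$)
$M{\left(y \right)} = -10$ ($M{\left(y \right)} = -6 - 4 = -10$)
$q{\left(K,O \right)} = - 5 O + 4 O^{2}$ ($q{\left(K,O \right)} = 4 O^{2} + O \left(-5\right) = 4 O^{2} - 5 O = - 5 O + 4 O^{2}$)
$J{\left(h,E \right)} = E^{2} + 7 h$ ($J{\left(h,E \right)} = 7 h + E^{2} = E^{2} + 7 h$)
$J{\left(-10,12 \right)} 108 + q{\left(5,M{\left(4 \right)} \right)} = \left(12^{2} + 7 \left(-10\right)\right) 108 - 10 \left(-5 + 4 \left(-10\right)\right) = \left(144 - 70\right) 108 - 10 \left(-5 - 40\right) = 74 \cdot 108 - -450 = 7992 + 450 = 8442$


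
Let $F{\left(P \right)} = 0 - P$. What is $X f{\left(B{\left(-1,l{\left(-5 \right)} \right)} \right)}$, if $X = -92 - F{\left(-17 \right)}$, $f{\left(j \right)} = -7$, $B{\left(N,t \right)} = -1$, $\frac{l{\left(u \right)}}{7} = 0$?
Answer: $763$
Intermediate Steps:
$l{\left(u \right)} = 0$ ($l{\left(u \right)} = 7 \cdot 0 = 0$)
$F{\left(P \right)} = - P$
$X = -109$ ($X = -92 - \left(-1\right) \left(-17\right) = -92 - 17 = -109$)
$X f{\left(B{\left(-1,l{\left(-5 \right)} \right)} \right)} = \left(-109\right) \left(-7\right) = 763$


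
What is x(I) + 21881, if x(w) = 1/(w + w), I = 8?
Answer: 350097/16 ≈ 21881.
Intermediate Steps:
x(w) = 1/(2*w)
x(I) + 21881 = (½)/8 + 21881 = (½)*(⅛) + 21881 = 1/16 + 21881 = 350097/16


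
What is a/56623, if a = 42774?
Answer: 42774/56623 ≈ 0.75542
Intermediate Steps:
a/56623 = 42774/56623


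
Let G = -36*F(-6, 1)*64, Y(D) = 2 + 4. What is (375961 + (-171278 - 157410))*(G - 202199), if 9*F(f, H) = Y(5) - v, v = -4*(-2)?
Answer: -9534349551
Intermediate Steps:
Y(D) = 6
v = 8
F(f, H) = -2/9 (F(f, H) = (6 - 1*8)/9 = (6 - 8)/9 = (1/9)*(-2) = -2/9)
G = 512 (G = -36*(-2/9)*64 = 8*64 = 512)
(375961 + (-171278 - 157410))*(G - 202199) = (375961 + (-171278 - 157410))*(512 - 202199) = (375961 - 328688)*(-201687) = 47273*(-201687) = -9534349551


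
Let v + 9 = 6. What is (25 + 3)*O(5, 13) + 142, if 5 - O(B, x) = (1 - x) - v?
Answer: 534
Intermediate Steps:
v = -3 (v = -9 + 6 = -3)
O(B, x) = 1 + x (O(B, x) = 5 - ((1 - x) - 1*(-3)) = 5 - ((1 - x) + 3) = 5 - (4 - x) = 5 + (-4 + x) = 1 + x)
(25 + 3)*O(5, 13) + 142 = (25 + 3)*(1 + 13) + 142 = 28*14 + 142 = 392 + 142 = 534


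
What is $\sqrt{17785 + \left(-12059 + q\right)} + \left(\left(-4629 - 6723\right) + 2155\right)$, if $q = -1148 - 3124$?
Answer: $-9197 + \sqrt{1454} \approx -9158.9$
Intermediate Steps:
$q = -4272$
$\sqrt{17785 + \left(-12059 + q\right)} + \left(\left(-4629 - 6723\right) + 2155\right) = \sqrt{17785 - 16331} + \left(\left(-4629 - 6723\right) + 2155\right) = \sqrt{17785 - 16331} + \left(-11352 + 2155\right) = \sqrt{1454} - 9197 = -9197 + \sqrt{1454}$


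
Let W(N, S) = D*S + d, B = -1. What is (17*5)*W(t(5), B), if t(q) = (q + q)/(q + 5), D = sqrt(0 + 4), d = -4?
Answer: -510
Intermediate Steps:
D = 2 (D = sqrt(4) = 2)
t(q) = 2*q/(5 + q) (t(q) = (2*q)/(5 + q) = 2*q/(5 + q))
W(N, S) = -4 + 2*S (W(N, S) = 2*S - 4 = -4 + 2*S)
(17*5)*W(t(5), B) = (17*5)*(-4 + 2*(-1)) = 85*(-4 - 2) = 85*(-6) = -510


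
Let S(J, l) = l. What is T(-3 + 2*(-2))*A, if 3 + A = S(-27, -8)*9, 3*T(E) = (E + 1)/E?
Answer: -150/7 ≈ -21.429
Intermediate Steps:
T(E) = (1 + E)/(3*E) (T(E) = ((E + 1)/E)/3 = ((1 + E)/E)/3 = (1 + E)/(3*E))
A = -75 (A = -3 - 8*9 = -3 - 72 = -75)
T(-3 + 2*(-2))*A = ((1 + (-3 + 2*(-2)))/(3*(-3 + 2*(-2))))*(-75) = ((1 + (-3 - 4))/(3*(-3 - 4)))*(-75) = ((⅓)*(1 - 7)/(-7))*(-75) = ((⅓)*(-⅐)*(-6))*(-75) = (2/7)*(-75) = -150/7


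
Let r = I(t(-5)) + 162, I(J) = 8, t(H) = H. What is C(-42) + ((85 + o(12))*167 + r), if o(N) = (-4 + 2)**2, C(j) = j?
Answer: 14991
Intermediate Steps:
o(N) = 4 (o(N) = (-2)**2 = 4)
r = 170 (r = 8 + 162 = 170)
C(-42) + ((85 + o(12))*167 + r) = -42 + ((85 + 4)*167 + 170) = -42 + (89*167 + 170) = -42 + (14863 + 170) = -42 + 15033 = 14991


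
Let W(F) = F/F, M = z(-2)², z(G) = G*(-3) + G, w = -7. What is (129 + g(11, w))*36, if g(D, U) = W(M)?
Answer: 4680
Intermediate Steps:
z(G) = -2*G (z(G) = -3*G + G = -2*G)
M = 16 (M = (-2*(-2))² = 4² = 16)
W(F) = 1
g(D, U) = 1
(129 + g(11, w))*36 = (129 + 1)*36 = 130*36 = 4680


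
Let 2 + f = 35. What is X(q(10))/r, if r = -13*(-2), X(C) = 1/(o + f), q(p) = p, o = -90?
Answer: -1/1482 ≈ -0.00067476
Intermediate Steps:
f = 33 (f = -2 + 35 = 33)
X(C) = -1/57 (X(C) = 1/(-90 + 33) = 1/(-57) = -1/57)
r = 26
X(q(10))/r = -1/57/26 = -1/57*1/26 = -1/1482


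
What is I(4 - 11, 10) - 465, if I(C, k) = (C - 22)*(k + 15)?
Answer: -1190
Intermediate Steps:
I(C, k) = (-22 + C)*(15 + k)
I(4 - 11, 10) - 465 = (-330 - 22*10 + 15*(4 - 11) + (4 - 11)*10) - 465 = (-330 - 220 + 15*(-7) - 7*10) - 465 = (-330 - 220 - 105 - 70) - 465 = -725 - 465 = -1190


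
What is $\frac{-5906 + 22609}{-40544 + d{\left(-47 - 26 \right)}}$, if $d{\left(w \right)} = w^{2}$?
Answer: $- \frac{16703}{35215} \approx -0.47431$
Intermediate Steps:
$\frac{-5906 + 22609}{-40544 + d{\left(-47 - 26 \right)}} = \frac{-5906 + 22609}{-40544 + \left(-47 - 26\right)^{2}} = \frac{16703}{-40544 + \left(-47 - 26\right)^{2}} = \frac{16703}{-40544 + \left(-73\right)^{2}} = \frac{16703}{-40544 + 5329} = \frac{16703}{-35215} = 16703 \left(- \frac{1}{35215}\right) = - \frac{16703}{35215}$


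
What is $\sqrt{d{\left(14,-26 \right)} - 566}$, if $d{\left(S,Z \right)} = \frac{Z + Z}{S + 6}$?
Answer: $\frac{i \sqrt{14215}}{5} \approx 23.845 i$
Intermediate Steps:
$d{\left(S,Z \right)} = \frac{2 Z}{6 + S}$
$\sqrt{d{\left(14,-26 \right)} - 566} = \sqrt{2 \left(-26\right) \frac{1}{6 + 14} - 566} = \sqrt{2 \left(-26\right) \frac{1}{20} - 566} = \sqrt{- \frac{13}{5} - 566} = \sqrt{- \frac{2843}{5}} = \frac{i \sqrt{14215}}{5}$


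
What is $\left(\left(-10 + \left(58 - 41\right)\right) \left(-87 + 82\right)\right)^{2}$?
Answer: $1225$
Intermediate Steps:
$\left(\left(-10 + \left(58 - 41\right)\right) \left(-87 + 82\right)\right)^{2} = \left(\left(-10 + \left(58 - 41\right)\right) \left(-5\right)\right)^{2} = \left(\left(-10 + 17\right) \left(-5\right)\right)^{2} = \left(7 \left(-5\right)\right)^{2} = \left(-35\right)^{2} = 1225$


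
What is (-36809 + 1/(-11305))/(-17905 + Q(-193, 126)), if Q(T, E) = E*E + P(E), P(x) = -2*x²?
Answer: 416125746/381894205 ≈ 1.0896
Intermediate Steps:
Q(T, E) = -E² (Q(T, E) = E*E - 2*E² = E² - 2*E² = -E²)
(-36809 + 1/(-11305))/(-17905 + Q(-193, 126)) = (-36809 + 1/(-11305))/(-17905 - 1*126²) = (-36809 - 1/11305)/(-17905 - 1*15876) = -416125746/(11305*(-17905 - 15876)) = -416125746/11305/(-33781) = -416125746/11305*(-1/33781) = 416125746/381894205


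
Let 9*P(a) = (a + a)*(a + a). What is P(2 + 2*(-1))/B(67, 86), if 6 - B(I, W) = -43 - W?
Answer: 0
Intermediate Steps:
B(I, W) = 49 + W (B(I, W) = 6 - (-43 - W) = 6 + (43 + W) = 49 + W)
P(a) = 4*a**2/9 (P(a) = ((a + a)*(a + a))/9 = ((2*a)*(2*a))/9 = (4*a**2)/9 = 4*a**2/9)
P(2 + 2*(-1))/B(67, 86) = (4*(2 + 2*(-1))**2/9)/(49 + 86) = (4*(2 - 2)**2/9)/135 = ((4/9)*0**2)*(1/135) = ((4/9)*0)*(1/135) = 0*(1/135) = 0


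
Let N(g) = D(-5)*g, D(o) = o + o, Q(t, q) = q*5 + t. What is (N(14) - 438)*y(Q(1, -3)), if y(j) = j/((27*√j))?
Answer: -578*I*√14/27 ≈ -80.099*I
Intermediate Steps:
Q(t, q) = t + 5*q (Q(t, q) = 5*q + t = t + 5*q)
D(o) = 2*o
y(j) = √j/27 (y(j) = j*(1/(27*√j)) = √j/27)
N(g) = -10*g (N(g) = (2*(-5))*g = -10*g)
(N(14) - 438)*y(Q(1, -3)) = (-10*14 - 438)*(√(1 + 5*(-3))/27) = (-140 - 438)*(√(1 - 15)/27) = -578*√(-14)/27 = -578*I*√14/27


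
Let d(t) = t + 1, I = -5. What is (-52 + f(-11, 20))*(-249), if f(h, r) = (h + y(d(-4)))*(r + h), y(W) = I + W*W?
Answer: 28635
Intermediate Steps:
d(t) = 1 + t
y(W) = -5 + W² (y(W) = -5 + W*W = -5 + W²)
f(h, r) = (4 + h)*(h + r) (f(h, r) = (h + (-5 + (1 - 4)²))*(r + h) = (h + (-5 + (-3)²))*(h + r) = (h + (-5 + 9))*(h + r) = (h + 4)*(h + r) = (4 + h)*(h + r))
(-52 + f(-11, 20))*(-249) = (-52 + ((-11)² + 4*(-11) + 4*20 - 11*20))*(-249) = (-52 + (121 - 44 + 80 - 220))*(-249) = (-52 - 63)*(-249) = -115*(-249) = 28635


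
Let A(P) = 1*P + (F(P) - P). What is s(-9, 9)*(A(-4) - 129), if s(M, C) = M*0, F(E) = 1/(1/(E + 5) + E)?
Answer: 0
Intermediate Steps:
F(E) = 1/(E + 1/(5 + E)) (F(E) = 1/(1/(5 + E) + E) = 1/(E + 1/(5 + E)))
s(M, C) = 0
A(P) = (5 + P)/(1 + P² + 5*P) (A(P) = 1*P + ((5 + P)/(1 + P² + 5*P) - P) = P + (-P + (5 + P)/(1 + P² + 5*P)) = (5 + P)/(1 + P² + 5*P))
s(-9, 9)*(A(-4) - 129) = 0*((5 - 4)/(1 + (-4)² + 5*(-4)) - 129) = 0*(1/(1 + 16 - 20) - 129) = 0*(1/(-3) - 129) = 0*(-⅓*1 - 129) = 0*(-⅓ - 129) = 0*(-388/3) = 0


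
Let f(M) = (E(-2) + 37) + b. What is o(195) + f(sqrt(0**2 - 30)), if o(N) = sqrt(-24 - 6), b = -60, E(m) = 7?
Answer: -16 + I*sqrt(30) ≈ -16.0 + 5.4772*I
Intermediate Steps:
o(N) = I*sqrt(30) (o(N) = sqrt(-30) = I*sqrt(30))
f(M) = -16 (f(M) = (7 + 37) - 60 = 44 - 60 = -16)
o(195) + f(sqrt(0**2 - 30)) = I*sqrt(30) - 16 = -16 + I*sqrt(30)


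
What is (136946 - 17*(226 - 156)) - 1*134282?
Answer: 1474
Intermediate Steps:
(136946 - 17*(226 - 156)) - 1*134282 = (136946 - 17*70) - 134282 = (136946 - 1*1190) - 134282 = (136946 - 1190) - 134282 = 135756 - 134282 = 1474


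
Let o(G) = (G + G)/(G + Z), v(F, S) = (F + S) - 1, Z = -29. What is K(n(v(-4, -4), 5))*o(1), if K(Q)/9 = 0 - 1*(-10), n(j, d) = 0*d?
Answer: -45/7 ≈ -6.4286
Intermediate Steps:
v(F, S) = -1 + F + S
n(j, d) = 0
K(Q) = 90 (K(Q) = 9*(0 - 1*(-10)) = 9*(0 + 10) = 9*10 = 90)
o(G) = 2*G/(-29 + G) (o(G) = (G + G)/(G - 29) = (2*G)/(-29 + G) = 2*G/(-29 + G))
K(n(v(-4, -4), 5))*o(1) = 90*(2*1/(-29 + 1)) = 90*(2*1/(-28)) = 90*(2*1*(-1/28)) = 90*(-1/14) = -45/7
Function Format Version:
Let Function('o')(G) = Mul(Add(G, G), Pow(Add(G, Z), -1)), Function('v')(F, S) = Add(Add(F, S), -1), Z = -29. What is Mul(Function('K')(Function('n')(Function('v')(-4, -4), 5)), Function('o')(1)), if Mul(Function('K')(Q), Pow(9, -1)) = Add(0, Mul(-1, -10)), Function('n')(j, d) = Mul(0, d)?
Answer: Rational(-45, 7) ≈ -6.4286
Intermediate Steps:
Function('v')(F, S) = Add(-1, F, S)
Function('n')(j, d) = 0
Function('K')(Q) = 90 (Function('K')(Q) = Mul(9, Add(0, Mul(-1, -10))) = Mul(9, Add(0, 10)) = Mul(9, 10) = 90)
Function('o')(G) = Mul(2, G, Pow(Add(-29, G), -1)) (Function('o')(G) = Mul(Add(G, G), Pow(Add(G, -29), -1)) = Mul(Mul(2, G), Pow(Add(-29, G), -1)) = Mul(2, G, Pow(Add(-29, G), -1)))
Mul(Function('K')(Function('n')(Function('v')(-4, -4), 5)), Function('o')(1)) = Mul(90, Mul(2, 1, Pow(Add(-29, 1), -1))) = Mul(90, Mul(2, 1, Pow(-28, -1))) = Mul(90, Mul(2, 1, Rational(-1, 28))) = Mul(90, Rational(-1, 14)) = Rational(-45, 7)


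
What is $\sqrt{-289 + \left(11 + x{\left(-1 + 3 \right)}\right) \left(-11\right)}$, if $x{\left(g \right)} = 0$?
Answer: $i \sqrt{410} \approx 20.248 i$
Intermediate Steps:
$\sqrt{-289 + \left(11 + x{\left(-1 + 3 \right)}\right) \left(-11\right)} = \sqrt{-289 + \left(11 + 0\right) \left(-11\right)} = \sqrt{-289 + 11 \left(-11\right)} = \sqrt{-289 - 121} = \sqrt{-410} = i \sqrt{410}$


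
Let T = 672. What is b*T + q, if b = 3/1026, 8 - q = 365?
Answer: -20237/57 ≈ -355.04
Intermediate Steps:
q = -357 (q = 8 - 1*365 = 8 - 365 = -357)
b = 1/342 (b = 3*(1/1026) = 1/342 ≈ 0.0029240)
b*T + q = (1/342)*672 - 357 = 112/57 - 357 = -20237/57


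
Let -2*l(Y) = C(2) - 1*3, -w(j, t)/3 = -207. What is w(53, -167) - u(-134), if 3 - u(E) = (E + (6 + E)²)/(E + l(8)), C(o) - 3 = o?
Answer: 13436/27 ≈ 497.63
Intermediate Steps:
C(o) = 3 + o
w(j, t) = 621 (w(j, t) = -3*(-207) = 621)
l(Y) = -1 (l(Y) = -((3 + 2) - 1*3)/2 = -(5 - 3)/2 = -½*2 = -1)
u(E) = 3 - (E + (6 + E)²)/(-1 + E) (u(E) = 3 - (E + (6 + E)²)/(E - 1) = 3 - (E + (6 + E)²)/(-1 + E))
w(53, -167) - u(-134) = 621 - (-3 - (6 - 134)² + 2*(-134))/(-1 - 134) = 621 - (-3 - 1*(-128)² - 268)/(-135) = 621 - (-1)*(-3 - 1*16384 - 268)/135 = 621 - (-1)*(-3 - 16384 - 268)/135 = 621 - (-1)*(-16655)/135 = 621 - 1*3331/27 = 621 - 3331/27 = 13436/27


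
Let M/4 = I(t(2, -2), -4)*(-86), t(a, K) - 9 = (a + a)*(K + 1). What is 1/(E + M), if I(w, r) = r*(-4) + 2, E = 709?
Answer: -1/5483 ≈ -0.00018238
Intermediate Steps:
t(a, K) = 9 + 2*a*(1 + K) (t(a, K) = 9 + (a + a)*(K + 1) = 9 + (2*a)*(1 + K) = 9 + 2*a*(1 + K))
I(w, r) = 2 - 4*r (I(w, r) = -4*r + 2 = 2 - 4*r)
M = -6192 (M = 4*((2 - 4*(-4))*(-86)) = 4*((2 + 16)*(-86)) = 4*(18*(-86)) = 4*(-1548) = -6192)
1/(E + M) = 1/(709 - 6192) = 1/(-5483) = -1/5483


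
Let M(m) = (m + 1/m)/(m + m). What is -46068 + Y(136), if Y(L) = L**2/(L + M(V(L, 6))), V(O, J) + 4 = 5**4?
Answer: -2417886565860/52639997 ≈ -45933.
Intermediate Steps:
V(O, J) = 621 (V(O, J) = -4 + 5**4 = -4 + 625 = 621)
M(m) = (m + 1/m)/(2*m) (M(m) = (m + 1/m)/((2*m)) = (m + 1/m)*(1/(2*m)) = (m + 1/m)/(2*m))
Y(L) = L**2/(192821/385641 + L) (Y(L) = L**2/(L + (1/2)*(1 + 621**2)/621**2) = L**2/(L + (1/2)*(1/385641)*(1 + 385641)) = L**2/(L + (1/2)*(1/385641)*385642) = L**2/(L + 192821/385641) = L**2/(192821/385641 + L))
-46068 + Y(136) = -46068 + 385641*136**2/(192821 + 385641*136) = -46068 + 385641*18496/(192821 + 52447176) = -46068 + 385641*18496/52639997 = -46068 + 385641*18496*(1/52639997) = -46068 + 7132815936/52639997 = -2417886565860/52639997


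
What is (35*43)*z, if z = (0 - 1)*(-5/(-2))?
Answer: -7525/2 ≈ -3762.5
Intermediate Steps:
z = -5/2 (z = -(-5)*(-1)/2 = -1*5/2 = -5/2 ≈ -2.5000)
(35*43)*z = (35*43)*(-5/2) = 1505*(-5/2) = -7525/2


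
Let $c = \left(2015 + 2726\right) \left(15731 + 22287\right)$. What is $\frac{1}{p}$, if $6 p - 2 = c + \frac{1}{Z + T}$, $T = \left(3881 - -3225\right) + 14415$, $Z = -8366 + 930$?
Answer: $\frac{84510}{2538727443901} \approx 3.3288 \cdot 10^{-8}$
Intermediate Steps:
$Z = -7436$
$c = 180243338$ ($c = 4741 \cdot 38018 = 180243338$)
$T = 21521$ ($T = \left(3881 + 3225\right) + 14415 = 7106 + 14415 = 21521$)
$p = \frac{2538727443901}{84510}$ ($p = \frac{1}{3} + \frac{180243338 + \frac{1}{-7436 + 21521}}{6} = \frac{1}{3} + \frac{180243338 + \frac{1}{14085}}{6} = \frac{1}{3} + \frac{1}{6} \cdot \frac{2538727415731}{14085} = \frac{1}{3} + \frac{2538727415731}{84510} = \frac{2538727443901}{84510} \approx 3.0041 \cdot 10^{7}$)
$\frac{1}{p} = \frac{1}{\frac{2538727443901}{84510}} = \frac{84510}{2538727443901}$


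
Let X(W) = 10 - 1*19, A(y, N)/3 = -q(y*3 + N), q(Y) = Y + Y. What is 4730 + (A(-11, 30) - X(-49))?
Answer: 4757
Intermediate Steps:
q(Y) = 2*Y
A(y, N) = -18*y - 6*N (A(y, N) = 3*(-2*(y*3 + N)) = 3*(-2*(3*y + N)) = 3*(-2*(N + 3*y)) = 3*(-(2*N + 6*y)) = 3*(-6*y - 2*N) = -18*y - 6*N)
X(W) = -9 (X(W) = 10 - 19 = -9)
4730 + (A(-11, 30) - X(-49)) = 4730 + ((-18*(-11) - 6*30) - 1*(-9)) = 4730 + ((198 - 180) + 9) = 4730 + (18 + 9) = 4730 + 27 = 4757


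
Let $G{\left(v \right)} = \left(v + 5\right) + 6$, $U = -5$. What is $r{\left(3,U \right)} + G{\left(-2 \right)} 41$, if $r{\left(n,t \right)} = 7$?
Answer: $376$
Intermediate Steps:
$G{\left(v \right)} = 11 + v$ ($G{\left(v \right)} = \left(5 + v\right) + 6 = 11 + v$)
$r{\left(3,U \right)} + G{\left(-2 \right)} 41 = 7 + \left(11 - 2\right) 41 = 7 + 9 \cdot 41 = 7 + 369 = 376$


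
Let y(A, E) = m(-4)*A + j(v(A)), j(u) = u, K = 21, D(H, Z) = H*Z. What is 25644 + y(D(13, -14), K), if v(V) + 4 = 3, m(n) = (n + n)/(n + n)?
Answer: 25461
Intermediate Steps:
m(n) = 1 (m(n) = (2*n)/((2*n)) = (2*n)*(1/(2*n)) = 1)
v(V) = -1 (v(V) = -4 + 3 = -1)
y(A, E) = -1 + A (y(A, E) = 1*A - 1 = A - 1 = -1 + A)
25644 + y(D(13, -14), K) = 25644 + (-1 + 13*(-14)) = 25644 + (-1 - 182) = 25644 - 183 = 25461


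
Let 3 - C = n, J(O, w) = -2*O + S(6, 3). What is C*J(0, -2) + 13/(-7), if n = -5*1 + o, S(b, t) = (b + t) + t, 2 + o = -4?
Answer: 1163/7 ≈ 166.14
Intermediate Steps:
o = -6 (o = -2 - 4 = -6)
S(b, t) = b + 2*t
J(O, w) = 12 - 2*O (J(O, w) = -2*O + (6 + 2*3) = -2*O + (6 + 6) = -2*O + 12 = 12 - 2*O)
n = -11 (n = -5*1 - 6 = -5 - 6 = -11)
C = 14 (C = 3 - 1*(-11) = 3 + 11 = 14)
C*J(0, -2) + 13/(-7) = 14*(12 - 2*0) + 13/(-7) = 14*(12 + 0) + 13*(-⅐) = 14*12 - 13/7 = 168 - 13/7 = 1163/7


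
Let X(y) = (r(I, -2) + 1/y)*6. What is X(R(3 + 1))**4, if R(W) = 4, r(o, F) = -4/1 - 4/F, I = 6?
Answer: 194481/16 ≈ 12155.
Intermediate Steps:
r(o, F) = -4 - 4/F (r(o, F) = -4*1 - 4/F = -4 - 4/F)
X(y) = -12 + 6/y (X(y) = ((-4 - 4/(-2)) + 1/y)*6 = ((-4 - 4*(-1/2)) + 1/y)*6 = ((-4 + 2) + 1/y)*6 = (-2 + 1/y)*6 = -12 + 6/y)
X(R(3 + 1))**4 = (-12 + 6/4)**4 = (-12 + 6*(1/4))**4 = (-12 + 3/2)**4 = (-21/2)**4 = 194481/16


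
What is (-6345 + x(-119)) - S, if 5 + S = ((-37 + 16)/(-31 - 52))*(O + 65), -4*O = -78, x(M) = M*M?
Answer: 1294737/166 ≈ 7799.6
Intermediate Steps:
x(M) = M**2
O = 39/2 (O = -1/4*(-78) = 39/2 ≈ 19.500)
S = 2719/166 (S = -5 + ((-37 + 16)/(-31 - 52))*(39/2 + 65) = -5 - 21/(-83)*(169/2) = -5 - 21*(-1/83)*(169/2) = -5 + (21/83)*(169/2) = -5 + 3549/166 = 2719/166 ≈ 16.380)
(-6345 + x(-119)) - S = (-6345 + (-119)**2) - 1*2719/166 = (-6345 + 14161) - 2719/166 = 7816 - 2719/166 = 1294737/166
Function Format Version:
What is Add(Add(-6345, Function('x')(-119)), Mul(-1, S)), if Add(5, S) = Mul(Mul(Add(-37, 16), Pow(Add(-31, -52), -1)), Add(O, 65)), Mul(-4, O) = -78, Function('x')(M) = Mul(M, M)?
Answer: Rational(1294737, 166) ≈ 7799.6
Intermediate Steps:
Function('x')(M) = Pow(M, 2)
O = Rational(39, 2) (O = Mul(Rational(-1, 4), -78) = Rational(39, 2) ≈ 19.500)
S = Rational(2719, 166) (S = Add(-5, Mul(Mul(Add(-37, 16), Pow(Add(-31, -52), -1)), Add(Rational(39, 2), 65))) = Add(-5, Mul(Mul(-21, Pow(-83, -1)), Rational(169, 2))) = Add(-5, Mul(Mul(-21, Rational(-1, 83)), Rational(169, 2))) = Add(-5, Mul(Rational(21, 83), Rational(169, 2))) = Add(-5, Rational(3549, 166)) = Rational(2719, 166) ≈ 16.380)
Add(Add(-6345, Function('x')(-119)), Mul(-1, S)) = Add(Add(-6345, Pow(-119, 2)), Mul(-1, Rational(2719, 166))) = Add(Add(-6345, 14161), Rational(-2719, 166)) = Add(7816, Rational(-2719, 166)) = Rational(1294737, 166)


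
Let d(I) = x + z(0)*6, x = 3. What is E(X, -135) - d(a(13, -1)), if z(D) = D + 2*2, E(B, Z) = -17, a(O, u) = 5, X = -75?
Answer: -44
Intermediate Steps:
z(D) = 4 + D (z(D) = D + 4 = 4 + D)
d(I) = 27 (d(I) = 3 + (4 + 0)*6 = 3 + 4*6 = 3 + 24 = 27)
E(X, -135) - d(a(13, -1)) = -17 - 1*27 = -17 - 27 = -44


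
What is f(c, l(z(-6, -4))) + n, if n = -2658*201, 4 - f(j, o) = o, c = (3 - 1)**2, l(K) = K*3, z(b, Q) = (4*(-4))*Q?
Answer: -534446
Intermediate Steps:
z(b, Q) = -16*Q
l(K) = 3*K
c = 4 (c = 2**2 = 4)
f(j, o) = 4 - o
n = -534258
f(c, l(z(-6, -4))) + n = (4 - 3*(-16*(-4))) - 534258 = (4 - 3*64) - 534258 = (4 - 1*192) - 534258 = (4 - 192) - 534258 = -188 - 534258 = -534446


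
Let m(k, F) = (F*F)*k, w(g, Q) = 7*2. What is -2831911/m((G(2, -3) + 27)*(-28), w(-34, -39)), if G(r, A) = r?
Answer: 2831911/159152 ≈ 17.794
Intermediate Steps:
w(g, Q) = 14
m(k, F) = k*F² (m(k, F) = F²*k = k*F²)
-2831911/m((G(2, -3) + 27)*(-28), w(-34, -39)) = -2831911*(-1/(5488*(2 + 27))) = -2831911/((29*(-28))*196) = -2831911/((-812*196)) = -2831911/(-159152) = -2831911*(-1/159152) = 2831911/159152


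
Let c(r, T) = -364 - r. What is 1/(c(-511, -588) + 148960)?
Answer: 1/149107 ≈ 6.7066e-6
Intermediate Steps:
1/(c(-511, -588) + 148960) = 1/((-364 - 1*(-511)) + 148960) = 1/((-364 + 511) + 148960) = 1/(147 + 148960) = 1/149107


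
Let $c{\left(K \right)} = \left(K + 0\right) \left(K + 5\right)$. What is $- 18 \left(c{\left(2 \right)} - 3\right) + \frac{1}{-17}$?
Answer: $- \frac{3367}{17} \approx -198.06$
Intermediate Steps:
$c{\left(K \right)} = K \left(5 + K\right)$
$- 18 \left(c{\left(2 \right)} - 3\right) + \frac{1}{-17} = - 18 \left(2 \left(5 + 2\right) - 3\right) + \frac{1}{-17} = - 18 \left(2 \cdot 7 - 3\right) - \frac{1}{17} = - 18 \left(14 - 3\right) - \frac{1}{17} = \left(-18\right) 11 - \frac{1}{17} = -198 - \frac{1}{17} = - \frac{3367}{17}$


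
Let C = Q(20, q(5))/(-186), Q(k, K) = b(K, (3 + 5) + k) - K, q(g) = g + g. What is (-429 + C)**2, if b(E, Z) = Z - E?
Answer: 1592089801/8649 ≈ 1.8408e+5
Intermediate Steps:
q(g) = 2*g
Q(k, K) = 8 + k - 2*K (Q(k, K) = (((3 + 5) + k) - K) - K = ((8 + k) - K) - K = (8 + k - K) - K = 8 + k - 2*K)
C = -4/93 (C = (8 + 20 - 4*5)/(-186) = (8 + 20 - 2*10)*(-1/186) = (8 + 20 - 20)*(-1/186) = 8*(-1/186) = -4/93 ≈ -0.043011)
(-429 + C)**2 = (-429 - 4/93)**2 = (-39901/93)**2 = 1592089801/8649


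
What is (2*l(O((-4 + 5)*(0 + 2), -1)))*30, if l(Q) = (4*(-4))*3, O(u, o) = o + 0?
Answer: -2880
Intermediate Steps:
O(u, o) = o
l(Q) = -48 (l(Q) = -16*3 = -48)
(2*l(O((-4 + 5)*(0 + 2), -1)))*30 = (2*(-48))*30 = -96*30 = -2880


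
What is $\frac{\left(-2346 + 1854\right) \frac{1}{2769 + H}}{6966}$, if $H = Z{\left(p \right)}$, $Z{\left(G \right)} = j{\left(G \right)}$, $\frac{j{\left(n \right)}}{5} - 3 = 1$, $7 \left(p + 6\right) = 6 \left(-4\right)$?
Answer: $- \frac{82}{3238029} \approx -2.5324 \cdot 10^{-5}$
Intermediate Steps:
$p = - \frac{66}{7}$ ($p = -6 + \frac{6 \left(-4\right)}{7} = -6 + \frac{1}{7} \left(-24\right) = -6 - \frac{24}{7} = - \frac{66}{7} \approx -9.4286$)
$j{\left(n \right)} = 20$ ($j{\left(n \right)} = 15 + 5 \cdot 1 = 15 + 5 = 20$)
$Z{\left(G \right)} = 20$
$H = 20$
$\frac{\left(-2346 + 1854\right) \frac{1}{2769 + H}}{6966} = \frac{\left(-2346 + 1854\right) \frac{1}{2769 + 20}}{6966} = - \frac{492}{2789} \cdot \frac{1}{6966} = \left(-492\right) \frac{1}{2789} \cdot \frac{1}{6966} = \left(- \frac{492}{2789}\right) \frac{1}{6966} = - \frac{82}{3238029}$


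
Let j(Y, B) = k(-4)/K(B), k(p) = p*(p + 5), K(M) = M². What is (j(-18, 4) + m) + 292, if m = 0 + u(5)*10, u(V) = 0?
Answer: 1167/4 ≈ 291.75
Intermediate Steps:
m = 0 (m = 0 + 0*10 = 0 + 0 = 0)
k(p) = p*(5 + p)
j(Y, B) = -4/B² (j(Y, B) = (-4*(5 - 4))/(B²) = (-4*1)/B² = -4/B²)
(j(-18, 4) + m) + 292 = (-4/4² + 0) + 292 = (-4*1/16 + 0) + 292 = (-¼ + 0) + 292 = -¼ + 292 = 1167/4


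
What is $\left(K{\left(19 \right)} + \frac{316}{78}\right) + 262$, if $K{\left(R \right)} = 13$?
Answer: $\frac{10883}{39} \approx 279.05$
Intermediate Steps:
$\left(K{\left(19 \right)} + \frac{316}{78}\right) + 262 = \left(13 + \frac{316}{78}\right) + 262 = \left(13 + 316 \cdot \frac{1}{78}\right) + 262 = \left(13 + \frac{158}{39}\right) + 262 = \frac{665}{39} + 262 = \frac{10883}{39}$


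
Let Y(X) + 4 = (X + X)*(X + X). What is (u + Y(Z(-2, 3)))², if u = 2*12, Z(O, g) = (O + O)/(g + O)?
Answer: 7056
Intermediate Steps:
Z(O, g) = 2*O/(O + g) (Z(O, g) = (2*O)/(O + g) = 2*O/(O + g))
Y(X) = -4 + 4*X² (Y(X) = -4 + (X + X)*(X + X) = -4 + (2*X)*(2*X) = -4 + 4*X²)
u = 24
(u + Y(Z(-2, 3)))² = (24 + (-4 + 4*(2*(-2)/(-2 + 3))²))² = (24 + (-4 + 4*(2*(-2)/1)²))² = (24 + (-4 + 4*(2*(-2)*1)²))² = (24 + (-4 + 4*(-4)²))² = (24 + (-4 + 4*16))² = (24 + (-4 + 64))² = (24 + 60)² = 84² = 7056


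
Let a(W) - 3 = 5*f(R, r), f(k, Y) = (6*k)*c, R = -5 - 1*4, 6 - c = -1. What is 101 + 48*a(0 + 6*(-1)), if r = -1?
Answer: -90475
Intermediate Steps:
c = 7 (c = 6 - 1*(-1) = 6 + 1 = 7)
R = -9 (R = -5 - 4 = -9)
f(k, Y) = 42*k (f(k, Y) = (6*k)*7 = 42*k)
a(W) = -1887 (a(W) = 3 + 5*(42*(-9)) = 3 + 5*(-378) = 3 - 1890 = -1887)
101 + 48*a(0 + 6*(-1)) = 101 + 48*(-1887) = 101 - 90576 = -90475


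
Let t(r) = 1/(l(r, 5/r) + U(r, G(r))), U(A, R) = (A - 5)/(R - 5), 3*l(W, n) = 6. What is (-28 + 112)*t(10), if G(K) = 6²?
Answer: 2604/67 ≈ 38.866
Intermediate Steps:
l(W, n) = 2 (l(W, n) = (⅓)*6 = 2)
G(K) = 36
U(A, R) = (-5 + A)/(-5 + R)
t(r) = 1/(57/31 + r/31) (t(r) = 1/(2 + (-5 + r)/(-5 + 36)) = 1/(2 + (-5 + r)/31) = 1/(2 + (-5/31 + r/31)) = 1/(57/31 + r/31))
(-28 + 112)*t(10) = (-28 + 112)*(31/(57 + 10)) = 84*(31/67) = 2604/67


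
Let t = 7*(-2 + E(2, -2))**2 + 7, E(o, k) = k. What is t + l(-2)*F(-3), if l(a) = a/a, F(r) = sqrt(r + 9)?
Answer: 119 + sqrt(6) ≈ 121.45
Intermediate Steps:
t = 119 (t = 7*(-2 - 2)**2 + 7 = 7*(-4)**2 + 7 = 7*16 + 7 = 112 + 7 = 119)
F(r) = sqrt(9 + r)
l(a) = 1
t + l(-2)*F(-3) = 119 + 1*sqrt(9 - 3) = 119 + 1*sqrt(6) = 119 + sqrt(6)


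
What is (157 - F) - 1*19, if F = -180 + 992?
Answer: -674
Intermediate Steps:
F = 812
(157 - F) - 1*19 = (157 - 1*812) - 1*19 = (157 - 812) - 19 = -655 - 19 = -674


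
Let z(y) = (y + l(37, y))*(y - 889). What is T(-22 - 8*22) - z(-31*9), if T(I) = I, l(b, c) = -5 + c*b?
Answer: -12389174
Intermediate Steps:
l(b, c) = -5 + b*c
z(y) = (-889 + y)*(-5 + 38*y) (z(y) = (y + (-5 + 37*y))*(y - 889) = (-5 + 38*y)*(-889 + y) = (-889 + y)*(-5 + 38*y))
T(-22 - 8*22) - z(-31*9) = (-22 - 8*22) - (4445 - (-1047397)*9 + 38*(-31*9)**2) = (-22 - 176) - (4445 - 33787*(-279) + 38*(-279)**2) = -198 - (4445 + 9426573 + 38*77841) = -198 - (4445 + 9426573 + 2957958) = -198 - 1*12388976 = -198 - 12388976 = -12389174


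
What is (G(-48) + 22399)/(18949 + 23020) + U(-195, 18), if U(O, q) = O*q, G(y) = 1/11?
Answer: -1620176700/461659 ≈ -3509.5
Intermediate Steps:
G(y) = 1/11
(G(-48) + 22399)/(18949 + 23020) + U(-195, 18) = (1/11 + 22399)/(18949 + 23020) - 195*18 = (246390/11)/41969 - 3510 = (246390/11)*(1/41969) - 3510 = 246390/461659 - 3510 = -1620176700/461659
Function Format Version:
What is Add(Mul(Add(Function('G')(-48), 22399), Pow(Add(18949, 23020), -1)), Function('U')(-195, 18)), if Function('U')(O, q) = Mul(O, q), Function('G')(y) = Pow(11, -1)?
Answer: Rational(-1620176700, 461659) ≈ -3509.5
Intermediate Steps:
Function('G')(y) = Rational(1, 11)
Add(Mul(Add(Function('G')(-48), 22399), Pow(Add(18949, 23020), -1)), Function('U')(-195, 18)) = Add(Mul(Add(Rational(1, 11), 22399), Pow(Add(18949, 23020), -1)), Mul(-195, 18)) = Add(Mul(Rational(246390, 11), Pow(41969, -1)), -3510) = Add(Mul(Rational(246390, 11), Rational(1, 41969)), -3510) = Add(Rational(246390, 461659), -3510) = Rational(-1620176700, 461659)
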